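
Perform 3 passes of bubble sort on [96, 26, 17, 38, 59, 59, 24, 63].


Initial: [96, 26, 17, 38, 59, 59, 24, 63]
Pass 1: [26, 17, 38, 59, 59, 24, 63, 96] (7 swaps)
Pass 2: [17, 26, 38, 59, 24, 59, 63, 96] (2 swaps)
Pass 3: [17, 26, 38, 24, 59, 59, 63, 96] (1 swaps)

After 3 passes: [17, 26, 38, 24, 59, 59, 63, 96]


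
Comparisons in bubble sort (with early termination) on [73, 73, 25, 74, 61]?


Algorithm: bubble sort (with early termination)
Input: [73, 73, 25, 74, 61]
Sorted: [25, 61, 73, 73, 74]

10


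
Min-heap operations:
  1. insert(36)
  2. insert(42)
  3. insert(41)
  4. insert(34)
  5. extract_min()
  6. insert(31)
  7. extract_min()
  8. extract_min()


insert(36) -> [36]
insert(42) -> [36, 42]
insert(41) -> [36, 42, 41]
insert(34) -> [34, 36, 41, 42]
extract_min()->34, [36, 42, 41]
insert(31) -> [31, 36, 41, 42]
extract_min()->31, [36, 42, 41]
extract_min()->36, [41, 42]

Final heap: [41, 42]


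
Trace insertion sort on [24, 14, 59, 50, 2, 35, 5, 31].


Initial: [24, 14, 59, 50, 2, 35, 5, 31]
Insert 14: [14, 24, 59, 50, 2, 35, 5, 31]
Insert 59: [14, 24, 59, 50, 2, 35, 5, 31]
Insert 50: [14, 24, 50, 59, 2, 35, 5, 31]
Insert 2: [2, 14, 24, 50, 59, 35, 5, 31]
Insert 35: [2, 14, 24, 35, 50, 59, 5, 31]
Insert 5: [2, 5, 14, 24, 35, 50, 59, 31]
Insert 31: [2, 5, 14, 24, 31, 35, 50, 59]

Sorted: [2, 5, 14, 24, 31, 35, 50, 59]


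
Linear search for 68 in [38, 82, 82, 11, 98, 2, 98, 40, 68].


i=0: 38!=68
i=1: 82!=68
i=2: 82!=68
i=3: 11!=68
i=4: 98!=68
i=5: 2!=68
i=6: 98!=68
i=7: 40!=68
i=8: 68==68 found!

Found at 8, 9 comps


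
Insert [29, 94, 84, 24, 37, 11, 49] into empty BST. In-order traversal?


Insert 29: root
Insert 94: R from 29
Insert 84: R from 29 -> L from 94
Insert 24: L from 29
Insert 37: R from 29 -> L from 94 -> L from 84
Insert 11: L from 29 -> L from 24
Insert 49: R from 29 -> L from 94 -> L from 84 -> R from 37

In-order: [11, 24, 29, 37, 49, 84, 94]


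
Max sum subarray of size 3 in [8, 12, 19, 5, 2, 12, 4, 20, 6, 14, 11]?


[0:3]: 39
[1:4]: 36
[2:5]: 26
[3:6]: 19
[4:7]: 18
[5:8]: 36
[6:9]: 30
[7:10]: 40
[8:11]: 31

Max: 40 at [7:10]


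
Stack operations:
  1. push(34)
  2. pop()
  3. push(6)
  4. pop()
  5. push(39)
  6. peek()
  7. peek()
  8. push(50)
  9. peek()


push(34) -> [34]
pop()->34, []
push(6) -> [6]
pop()->6, []
push(39) -> [39]
peek()->39
peek()->39
push(50) -> [39, 50]
peek()->50

Final stack: [39, 50]


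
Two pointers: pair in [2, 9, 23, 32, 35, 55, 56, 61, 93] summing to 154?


lo=0(2)+hi=8(93)=95
lo=1(9)+hi=8(93)=102
lo=2(23)+hi=8(93)=116
lo=3(32)+hi=8(93)=125
lo=4(35)+hi=8(93)=128
lo=5(55)+hi=8(93)=148
lo=6(56)+hi=8(93)=149
lo=7(61)+hi=8(93)=154

Yes: 61+93=154


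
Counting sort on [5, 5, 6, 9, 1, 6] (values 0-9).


Input: [5, 5, 6, 9, 1, 6]
Counts: [0, 1, 0, 0, 0, 2, 2, 0, 0, 1]

Sorted: [1, 5, 5, 6, 6, 9]


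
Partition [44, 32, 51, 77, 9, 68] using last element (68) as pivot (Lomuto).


Pivot: 68
  44 <= 68: advance i (no swap)
  32 <= 68: advance i (no swap)
  51 <= 68: advance i (no swap)
  9 <= 68: swap -> [44, 32, 51, 9, 77, 68]
Place pivot at 4: [44, 32, 51, 9, 68, 77]

Partitioned: [44, 32, 51, 9, 68, 77]


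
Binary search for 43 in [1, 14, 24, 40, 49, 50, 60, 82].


Step 1: lo=0, hi=7, mid=3, val=40
Step 2: lo=4, hi=7, mid=5, val=50
Step 3: lo=4, hi=4, mid=4, val=49

Not found


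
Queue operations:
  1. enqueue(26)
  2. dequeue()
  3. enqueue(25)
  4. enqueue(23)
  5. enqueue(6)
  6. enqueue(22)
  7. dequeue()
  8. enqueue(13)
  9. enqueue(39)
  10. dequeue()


enqueue(26) -> [26]
dequeue()->26, []
enqueue(25) -> [25]
enqueue(23) -> [25, 23]
enqueue(6) -> [25, 23, 6]
enqueue(22) -> [25, 23, 6, 22]
dequeue()->25, [23, 6, 22]
enqueue(13) -> [23, 6, 22, 13]
enqueue(39) -> [23, 6, 22, 13, 39]
dequeue()->23, [6, 22, 13, 39]

Final queue: [6, 22, 13, 39]


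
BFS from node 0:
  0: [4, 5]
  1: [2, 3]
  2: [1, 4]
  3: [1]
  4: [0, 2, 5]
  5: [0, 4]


Visit 0, enqueue [4, 5]
Visit 4, enqueue [2]
Visit 5, enqueue []
Visit 2, enqueue [1]
Visit 1, enqueue [3]
Visit 3, enqueue []

BFS order: [0, 4, 5, 2, 1, 3]


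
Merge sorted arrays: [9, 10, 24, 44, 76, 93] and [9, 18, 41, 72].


Take 9 from A
Take 9 from B
Take 10 from A
Take 18 from B
Take 24 from A
Take 41 from B
Take 44 from A
Take 72 from B

Merged: [9, 9, 10, 18, 24, 41, 44, 72, 76, 93]


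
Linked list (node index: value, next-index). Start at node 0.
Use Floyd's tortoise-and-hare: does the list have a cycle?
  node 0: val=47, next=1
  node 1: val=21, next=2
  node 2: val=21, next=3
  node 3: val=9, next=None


Floyd's tortoise (slow, +1) and hare (fast, +2):
  init: slow=0, fast=0
  step 1: slow=1, fast=2
  step 2: fast 2->3->None, no cycle

Cycle: no


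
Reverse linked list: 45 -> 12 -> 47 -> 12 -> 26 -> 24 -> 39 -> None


Step 1: curr=45, set curr.next=prev(None) | reversed so far: 45
Step 2: curr=12, set curr.next=prev(45) | reversed so far: 12 -> 45
Step 3: curr=47, set curr.next=prev(12) | reversed so far: 47 -> 12 -> 45
Step 4: curr=12, set curr.next=prev(47) | reversed so far: 12 -> 47 -> 12 -> 45
Step 5: curr=26, set curr.next=prev(12) | reversed so far: 26 -> 12 -> 47 -> 12 -> 45
Step 6: curr=24, set curr.next=prev(26) | reversed so far: 24 -> 26 -> 12 -> 47 -> 12 -> 45
Step 7: curr=39, set curr.next=prev(24) | reversed so far: 39 -> 24 -> 26 -> 12 -> 47 -> 12 -> 45

39 -> 24 -> 26 -> 12 -> 47 -> 12 -> 45 -> None


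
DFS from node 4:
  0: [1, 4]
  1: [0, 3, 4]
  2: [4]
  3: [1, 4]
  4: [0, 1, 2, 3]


Visit 4, push [3, 2, 1, 0]
Visit 0, push [1]
Visit 1, push [3]
Visit 3, push []
Visit 2, push []

DFS order: [4, 0, 1, 3, 2]


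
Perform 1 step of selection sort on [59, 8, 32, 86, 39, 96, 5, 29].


Initial: [59, 8, 32, 86, 39, 96, 5, 29]
Step 1: min=5 at 6
  Swap: [5, 8, 32, 86, 39, 96, 59, 29]

After 1 step: [5, 8, 32, 86, 39, 96, 59, 29]


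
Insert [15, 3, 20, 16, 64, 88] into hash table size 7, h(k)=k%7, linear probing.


Insert 15: h=1 -> slot 1
Insert 3: h=3 -> slot 3
Insert 20: h=6 -> slot 6
Insert 16: h=2 -> slot 2
Insert 64: h=1, 3 probes -> slot 4
Insert 88: h=4, 1 probes -> slot 5

Table: [None, 15, 16, 3, 64, 88, 20]


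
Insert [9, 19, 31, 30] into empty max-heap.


Insert 9: [9]
Insert 19: [19, 9]
Insert 31: [31, 9, 19]
Insert 30: [31, 30, 19, 9]

Final heap: [31, 30, 19, 9]


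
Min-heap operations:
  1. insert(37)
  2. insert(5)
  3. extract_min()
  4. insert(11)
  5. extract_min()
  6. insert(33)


insert(37) -> [37]
insert(5) -> [5, 37]
extract_min()->5, [37]
insert(11) -> [11, 37]
extract_min()->11, [37]
insert(33) -> [33, 37]

Final heap: [33, 37]


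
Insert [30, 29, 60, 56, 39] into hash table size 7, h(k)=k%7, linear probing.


Insert 30: h=2 -> slot 2
Insert 29: h=1 -> slot 1
Insert 60: h=4 -> slot 4
Insert 56: h=0 -> slot 0
Insert 39: h=4, 1 probes -> slot 5

Table: [56, 29, 30, None, 60, 39, None]


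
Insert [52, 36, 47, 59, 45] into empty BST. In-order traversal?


Insert 52: root
Insert 36: L from 52
Insert 47: L from 52 -> R from 36
Insert 59: R from 52
Insert 45: L from 52 -> R from 36 -> L from 47

In-order: [36, 45, 47, 52, 59]


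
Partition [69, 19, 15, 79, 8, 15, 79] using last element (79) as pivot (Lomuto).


Pivot: 79
  69 <= 79: advance i (no swap)
  19 <= 79: advance i (no swap)
  15 <= 79: advance i (no swap)
  79 <= 79: advance i (no swap)
  8 <= 79: advance i (no swap)
  15 <= 79: advance i (no swap)
Place pivot at 6: [69, 19, 15, 79, 8, 15, 79]

Partitioned: [69, 19, 15, 79, 8, 15, 79]


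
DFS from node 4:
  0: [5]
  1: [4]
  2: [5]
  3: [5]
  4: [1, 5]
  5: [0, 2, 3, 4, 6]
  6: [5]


Visit 4, push [5, 1]
Visit 1, push []
Visit 5, push [6, 3, 2, 0]
Visit 0, push []
Visit 2, push []
Visit 3, push []
Visit 6, push []

DFS order: [4, 1, 5, 0, 2, 3, 6]


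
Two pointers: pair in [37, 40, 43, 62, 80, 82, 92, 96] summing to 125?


lo=0(37)+hi=7(96)=133
lo=0(37)+hi=6(92)=129
lo=0(37)+hi=5(82)=119
lo=1(40)+hi=5(82)=122
lo=2(43)+hi=5(82)=125

Yes: 43+82=125


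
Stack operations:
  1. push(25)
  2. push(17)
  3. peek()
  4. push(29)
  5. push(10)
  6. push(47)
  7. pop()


push(25) -> [25]
push(17) -> [25, 17]
peek()->17
push(29) -> [25, 17, 29]
push(10) -> [25, 17, 29, 10]
push(47) -> [25, 17, 29, 10, 47]
pop()->47, [25, 17, 29, 10]

Final stack: [25, 17, 29, 10]


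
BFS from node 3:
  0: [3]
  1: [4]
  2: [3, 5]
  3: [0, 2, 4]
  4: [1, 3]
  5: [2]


Visit 3, enqueue [0, 2, 4]
Visit 0, enqueue []
Visit 2, enqueue [5]
Visit 4, enqueue [1]
Visit 5, enqueue []
Visit 1, enqueue []

BFS order: [3, 0, 2, 4, 5, 1]


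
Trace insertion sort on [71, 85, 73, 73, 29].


Initial: [71, 85, 73, 73, 29]
Insert 85: [71, 85, 73, 73, 29]
Insert 73: [71, 73, 85, 73, 29]
Insert 73: [71, 73, 73, 85, 29]
Insert 29: [29, 71, 73, 73, 85]

Sorted: [29, 71, 73, 73, 85]


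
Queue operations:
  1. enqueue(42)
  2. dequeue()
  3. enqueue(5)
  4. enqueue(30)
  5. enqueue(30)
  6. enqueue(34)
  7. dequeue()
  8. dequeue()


enqueue(42) -> [42]
dequeue()->42, []
enqueue(5) -> [5]
enqueue(30) -> [5, 30]
enqueue(30) -> [5, 30, 30]
enqueue(34) -> [5, 30, 30, 34]
dequeue()->5, [30, 30, 34]
dequeue()->30, [30, 34]

Final queue: [30, 34]


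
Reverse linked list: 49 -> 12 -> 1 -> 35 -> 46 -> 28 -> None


Step 1: curr=49, set curr.next=prev(None) | reversed so far: 49
Step 2: curr=12, set curr.next=prev(49) | reversed so far: 12 -> 49
Step 3: curr=1, set curr.next=prev(12) | reversed so far: 1 -> 12 -> 49
Step 4: curr=35, set curr.next=prev(1) | reversed so far: 35 -> 1 -> 12 -> 49
Step 5: curr=46, set curr.next=prev(35) | reversed so far: 46 -> 35 -> 1 -> 12 -> 49
Step 6: curr=28, set curr.next=prev(46) | reversed so far: 28 -> 46 -> 35 -> 1 -> 12 -> 49

28 -> 46 -> 35 -> 1 -> 12 -> 49 -> None


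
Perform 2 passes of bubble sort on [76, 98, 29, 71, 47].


Initial: [76, 98, 29, 71, 47]
Pass 1: [76, 29, 71, 47, 98] (3 swaps)
Pass 2: [29, 71, 47, 76, 98] (3 swaps)

After 2 passes: [29, 71, 47, 76, 98]


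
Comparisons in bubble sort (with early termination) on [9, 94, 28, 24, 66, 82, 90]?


Algorithm: bubble sort (with early termination)
Input: [9, 94, 28, 24, 66, 82, 90]
Sorted: [9, 24, 28, 66, 82, 90, 94]

15


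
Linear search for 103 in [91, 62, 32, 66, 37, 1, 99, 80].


i=0: 91!=103
i=1: 62!=103
i=2: 32!=103
i=3: 66!=103
i=4: 37!=103
i=5: 1!=103
i=6: 99!=103
i=7: 80!=103

Not found, 8 comps


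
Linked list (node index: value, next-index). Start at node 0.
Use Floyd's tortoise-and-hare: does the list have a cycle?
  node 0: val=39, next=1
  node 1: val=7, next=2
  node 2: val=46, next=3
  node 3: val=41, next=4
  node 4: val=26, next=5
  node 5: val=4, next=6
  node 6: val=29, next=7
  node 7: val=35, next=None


Floyd's tortoise (slow, +1) and hare (fast, +2):
  init: slow=0, fast=0
  step 1: slow=1, fast=2
  step 2: slow=2, fast=4
  step 3: slow=3, fast=6
  step 4: fast 6->7->None, no cycle

Cycle: no


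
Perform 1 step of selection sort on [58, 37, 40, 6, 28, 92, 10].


Initial: [58, 37, 40, 6, 28, 92, 10]
Step 1: min=6 at 3
  Swap: [6, 37, 40, 58, 28, 92, 10]

After 1 step: [6, 37, 40, 58, 28, 92, 10]


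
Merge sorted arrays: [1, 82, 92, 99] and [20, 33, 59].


Take 1 from A
Take 20 from B
Take 33 from B
Take 59 from B

Merged: [1, 20, 33, 59, 82, 92, 99]


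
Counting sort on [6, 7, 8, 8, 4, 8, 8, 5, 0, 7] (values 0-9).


Input: [6, 7, 8, 8, 4, 8, 8, 5, 0, 7]
Counts: [1, 0, 0, 0, 1, 1, 1, 2, 4, 0]

Sorted: [0, 4, 5, 6, 7, 7, 8, 8, 8, 8]


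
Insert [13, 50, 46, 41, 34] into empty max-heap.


Insert 13: [13]
Insert 50: [50, 13]
Insert 46: [50, 13, 46]
Insert 41: [50, 41, 46, 13]
Insert 34: [50, 41, 46, 13, 34]

Final heap: [50, 41, 46, 13, 34]


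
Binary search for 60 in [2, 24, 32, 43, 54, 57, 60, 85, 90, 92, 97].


Step 1: lo=0, hi=10, mid=5, val=57
Step 2: lo=6, hi=10, mid=8, val=90
Step 3: lo=6, hi=7, mid=6, val=60

Found at index 6


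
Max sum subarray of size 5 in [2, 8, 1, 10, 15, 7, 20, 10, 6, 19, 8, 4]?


[0:5]: 36
[1:6]: 41
[2:7]: 53
[3:8]: 62
[4:9]: 58
[5:10]: 62
[6:11]: 63
[7:12]: 47

Max: 63 at [6:11]


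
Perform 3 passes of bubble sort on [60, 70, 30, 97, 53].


Initial: [60, 70, 30, 97, 53]
Pass 1: [60, 30, 70, 53, 97] (2 swaps)
Pass 2: [30, 60, 53, 70, 97] (2 swaps)
Pass 3: [30, 53, 60, 70, 97] (1 swaps)

After 3 passes: [30, 53, 60, 70, 97]


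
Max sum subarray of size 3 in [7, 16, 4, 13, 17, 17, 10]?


[0:3]: 27
[1:4]: 33
[2:5]: 34
[3:6]: 47
[4:7]: 44

Max: 47 at [3:6]


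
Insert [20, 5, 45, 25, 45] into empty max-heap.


Insert 20: [20]
Insert 5: [20, 5]
Insert 45: [45, 5, 20]
Insert 25: [45, 25, 20, 5]
Insert 45: [45, 45, 20, 5, 25]

Final heap: [45, 45, 20, 5, 25]


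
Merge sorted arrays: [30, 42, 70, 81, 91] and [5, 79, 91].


Take 5 from B
Take 30 from A
Take 42 from A
Take 70 from A
Take 79 from B
Take 81 from A
Take 91 from A

Merged: [5, 30, 42, 70, 79, 81, 91, 91]


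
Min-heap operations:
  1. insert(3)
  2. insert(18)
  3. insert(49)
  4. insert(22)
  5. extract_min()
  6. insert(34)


insert(3) -> [3]
insert(18) -> [3, 18]
insert(49) -> [3, 18, 49]
insert(22) -> [3, 18, 49, 22]
extract_min()->3, [18, 22, 49]
insert(34) -> [18, 22, 49, 34]

Final heap: [18, 22, 49, 34]


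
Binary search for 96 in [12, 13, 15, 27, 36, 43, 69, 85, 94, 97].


Step 1: lo=0, hi=9, mid=4, val=36
Step 2: lo=5, hi=9, mid=7, val=85
Step 3: lo=8, hi=9, mid=8, val=94
Step 4: lo=9, hi=9, mid=9, val=97

Not found


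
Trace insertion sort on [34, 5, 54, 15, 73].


Initial: [34, 5, 54, 15, 73]
Insert 5: [5, 34, 54, 15, 73]
Insert 54: [5, 34, 54, 15, 73]
Insert 15: [5, 15, 34, 54, 73]
Insert 73: [5, 15, 34, 54, 73]

Sorted: [5, 15, 34, 54, 73]


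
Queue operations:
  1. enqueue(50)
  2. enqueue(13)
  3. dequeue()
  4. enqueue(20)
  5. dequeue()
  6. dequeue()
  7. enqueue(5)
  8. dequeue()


enqueue(50) -> [50]
enqueue(13) -> [50, 13]
dequeue()->50, [13]
enqueue(20) -> [13, 20]
dequeue()->13, [20]
dequeue()->20, []
enqueue(5) -> [5]
dequeue()->5, []

Final queue: []


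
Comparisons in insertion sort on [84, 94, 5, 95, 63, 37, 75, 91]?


Algorithm: insertion sort
Input: [84, 94, 5, 95, 63, 37, 75, 91]
Sorted: [5, 37, 63, 75, 84, 91, 94, 95]

20


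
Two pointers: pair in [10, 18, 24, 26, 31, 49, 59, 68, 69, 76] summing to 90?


lo=0(10)+hi=9(76)=86
lo=1(18)+hi=9(76)=94
lo=1(18)+hi=8(69)=87
lo=2(24)+hi=8(69)=93
lo=2(24)+hi=7(68)=92
lo=2(24)+hi=6(59)=83
lo=3(26)+hi=6(59)=85
lo=4(31)+hi=6(59)=90

Yes: 31+59=90


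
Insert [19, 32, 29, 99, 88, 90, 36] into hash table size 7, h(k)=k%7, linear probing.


Insert 19: h=5 -> slot 5
Insert 32: h=4 -> slot 4
Insert 29: h=1 -> slot 1
Insert 99: h=1, 1 probes -> slot 2
Insert 88: h=4, 2 probes -> slot 6
Insert 90: h=6, 1 probes -> slot 0
Insert 36: h=1, 2 probes -> slot 3

Table: [90, 29, 99, 36, 32, 19, 88]


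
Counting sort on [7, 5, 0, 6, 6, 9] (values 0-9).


Input: [7, 5, 0, 6, 6, 9]
Counts: [1, 0, 0, 0, 0, 1, 2, 1, 0, 1]

Sorted: [0, 5, 6, 6, 7, 9]


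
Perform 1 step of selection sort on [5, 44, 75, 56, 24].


Initial: [5, 44, 75, 56, 24]
Step 1: min=5 at 0
  Swap: [5, 44, 75, 56, 24]

After 1 step: [5, 44, 75, 56, 24]


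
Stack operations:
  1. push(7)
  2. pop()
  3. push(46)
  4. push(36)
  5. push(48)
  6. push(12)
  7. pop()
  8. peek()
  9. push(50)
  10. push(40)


push(7) -> [7]
pop()->7, []
push(46) -> [46]
push(36) -> [46, 36]
push(48) -> [46, 36, 48]
push(12) -> [46, 36, 48, 12]
pop()->12, [46, 36, 48]
peek()->48
push(50) -> [46, 36, 48, 50]
push(40) -> [46, 36, 48, 50, 40]

Final stack: [46, 36, 48, 50, 40]


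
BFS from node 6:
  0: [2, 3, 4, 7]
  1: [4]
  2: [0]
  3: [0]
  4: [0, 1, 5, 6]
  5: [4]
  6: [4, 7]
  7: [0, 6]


Visit 6, enqueue [4, 7]
Visit 4, enqueue [0, 1, 5]
Visit 7, enqueue []
Visit 0, enqueue [2, 3]
Visit 1, enqueue []
Visit 5, enqueue []
Visit 2, enqueue []
Visit 3, enqueue []

BFS order: [6, 4, 7, 0, 1, 5, 2, 3]


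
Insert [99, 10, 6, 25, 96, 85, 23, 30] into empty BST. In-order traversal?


Insert 99: root
Insert 10: L from 99
Insert 6: L from 99 -> L from 10
Insert 25: L from 99 -> R from 10
Insert 96: L from 99 -> R from 10 -> R from 25
Insert 85: L from 99 -> R from 10 -> R from 25 -> L from 96
Insert 23: L from 99 -> R from 10 -> L from 25
Insert 30: L from 99 -> R from 10 -> R from 25 -> L from 96 -> L from 85

In-order: [6, 10, 23, 25, 30, 85, 96, 99]


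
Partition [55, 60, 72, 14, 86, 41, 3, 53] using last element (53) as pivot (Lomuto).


Pivot: 53
  14 <= 53: swap -> [14, 60, 72, 55, 86, 41, 3, 53]
  41 <= 53: swap -> [14, 41, 72, 55, 86, 60, 3, 53]
  3 <= 53: swap -> [14, 41, 3, 55, 86, 60, 72, 53]
Place pivot at 3: [14, 41, 3, 53, 86, 60, 72, 55]

Partitioned: [14, 41, 3, 53, 86, 60, 72, 55]


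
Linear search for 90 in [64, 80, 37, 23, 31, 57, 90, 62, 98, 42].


i=0: 64!=90
i=1: 80!=90
i=2: 37!=90
i=3: 23!=90
i=4: 31!=90
i=5: 57!=90
i=6: 90==90 found!

Found at 6, 7 comps


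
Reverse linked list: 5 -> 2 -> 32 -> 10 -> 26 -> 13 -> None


Step 1: curr=5, set curr.next=prev(None) | reversed so far: 5
Step 2: curr=2, set curr.next=prev(5) | reversed so far: 2 -> 5
Step 3: curr=32, set curr.next=prev(2) | reversed so far: 32 -> 2 -> 5
Step 4: curr=10, set curr.next=prev(32) | reversed so far: 10 -> 32 -> 2 -> 5
Step 5: curr=26, set curr.next=prev(10) | reversed so far: 26 -> 10 -> 32 -> 2 -> 5
Step 6: curr=13, set curr.next=prev(26) | reversed so far: 13 -> 26 -> 10 -> 32 -> 2 -> 5

13 -> 26 -> 10 -> 32 -> 2 -> 5 -> None


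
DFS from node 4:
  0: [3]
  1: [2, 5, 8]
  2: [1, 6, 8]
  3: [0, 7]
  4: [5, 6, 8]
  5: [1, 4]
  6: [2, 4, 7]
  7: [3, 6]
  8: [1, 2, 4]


Visit 4, push [8, 6, 5]
Visit 5, push [1]
Visit 1, push [8, 2]
Visit 2, push [8, 6]
Visit 6, push [7]
Visit 7, push [3]
Visit 3, push [0]
Visit 0, push []
Visit 8, push []

DFS order: [4, 5, 1, 2, 6, 7, 3, 0, 8]


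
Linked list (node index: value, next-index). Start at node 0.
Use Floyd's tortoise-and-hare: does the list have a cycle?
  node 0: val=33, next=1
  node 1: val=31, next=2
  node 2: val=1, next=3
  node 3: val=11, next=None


Floyd's tortoise (slow, +1) and hare (fast, +2):
  init: slow=0, fast=0
  step 1: slow=1, fast=2
  step 2: fast 2->3->None, no cycle

Cycle: no


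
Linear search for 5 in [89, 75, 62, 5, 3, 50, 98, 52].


i=0: 89!=5
i=1: 75!=5
i=2: 62!=5
i=3: 5==5 found!

Found at 3, 4 comps


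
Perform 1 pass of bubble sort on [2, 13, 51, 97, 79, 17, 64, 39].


Initial: [2, 13, 51, 97, 79, 17, 64, 39]
Pass 1: [2, 13, 51, 79, 17, 64, 39, 97] (4 swaps)

After 1 pass: [2, 13, 51, 79, 17, 64, 39, 97]


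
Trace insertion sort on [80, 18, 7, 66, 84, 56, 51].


Initial: [80, 18, 7, 66, 84, 56, 51]
Insert 18: [18, 80, 7, 66, 84, 56, 51]
Insert 7: [7, 18, 80, 66, 84, 56, 51]
Insert 66: [7, 18, 66, 80, 84, 56, 51]
Insert 84: [7, 18, 66, 80, 84, 56, 51]
Insert 56: [7, 18, 56, 66, 80, 84, 51]
Insert 51: [7, 18, 51, 56, 66, 80, 84]

Sorted: [7, 18, 51, 56, 66, 80, 84]


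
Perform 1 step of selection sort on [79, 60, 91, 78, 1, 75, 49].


Initial: [79, 60, 91, 78, 1, 75, 49]
Step 1: min=1 at 4
  Swap: [1, 60, 91, 78, 79, 75, 49]

After 1 step: [1, 60, 91, 78, 79, 75, 49]


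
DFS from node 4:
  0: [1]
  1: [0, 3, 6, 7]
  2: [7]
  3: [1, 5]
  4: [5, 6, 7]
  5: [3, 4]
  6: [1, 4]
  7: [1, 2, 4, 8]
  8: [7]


Visit 4, push [7, 6, 5]
Visit 5, push [3]
Visit 3, push [1]
Visit 1, push [7, 6, 0]
Visit 0, push []
Visit 6, push []
Visit 7, push [8, 2]
Visit 2, push []
Visit 8, push []

DFS order: [4, 5, 3, 1, 0, 6, 7, 2, 8]


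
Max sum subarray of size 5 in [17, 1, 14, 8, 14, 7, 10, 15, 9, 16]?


[0:5]: 54
[1:6]: 44
[2:7]: 53
[3:8]: 54
[4:9]: 55
[5:10]: 57

Max: 57 at [5:10]


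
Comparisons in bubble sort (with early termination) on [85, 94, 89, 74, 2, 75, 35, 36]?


Algorithm: bubble sort (with early termination)
Input: [85, 94, 89, 74, 2, 75, 35, 36]
Sorted: [2, 35, 36, 74, 75, 85, 89, 94]

27


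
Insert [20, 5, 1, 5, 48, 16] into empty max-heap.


Insert 20: [20]
Insert 5: [20, 5]
Insert 1: [20, 5, 1]
Insert 5: [20, 5, 1, 5]
Insert 48: [48, 20, 1, 5, 5]
Insert 16: [48, 20, 16, 5, 5, 1]

Final heap: [48, 20, 16, 5, 5, 1]


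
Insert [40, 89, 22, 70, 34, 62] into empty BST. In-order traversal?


Insert 40: root
Insert 89: R from 40
Insert 22: L from 40
Insert 70: R from 40 -> L from 89
Insert 34: L from 40 -> R from 22
Insert 62: R from 40 -> L from 89 -> L from 70

In-order: [22, 34, 40, 62, 70, 89]


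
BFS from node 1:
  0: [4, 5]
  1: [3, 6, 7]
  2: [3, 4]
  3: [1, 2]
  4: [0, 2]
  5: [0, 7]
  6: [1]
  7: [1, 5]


Visit 1, enqueue [3, 6, 7]
Visit 3, enqueue [2]
Visit 6, enqueue []
Visit 7, enqueue [5]
Visit 2, enqueue [4]
Visit 5, enqueue [0]
Visit 4, enqueue []
Visit 0, enqueue []

BFS order: [1, 3, 6, 7, 2, 5, 4, 0]


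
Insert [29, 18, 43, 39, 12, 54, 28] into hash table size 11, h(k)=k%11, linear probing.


Insert 29: h=7 -> slot 7
Insert 18: h=7, 1 probes -> slot 8
Insert 43: h=10 -> slot 10
Insert 39: h=6 -> slot 6
Insert 12: h=1 -> slot 1
Insert 54: h=10, 1 probes -> slot 0
Insert 28: h=6, 3 probes -> slot 9

Table: [54, 12, None, None, None, None, 39, 29, 18, 28, 43]


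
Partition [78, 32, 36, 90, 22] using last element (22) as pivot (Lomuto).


Pivot: 22
Place pivot at 0: [22, 32, 36, 90, 78]

Partitioned: [22, 32, 36, 90, 78]


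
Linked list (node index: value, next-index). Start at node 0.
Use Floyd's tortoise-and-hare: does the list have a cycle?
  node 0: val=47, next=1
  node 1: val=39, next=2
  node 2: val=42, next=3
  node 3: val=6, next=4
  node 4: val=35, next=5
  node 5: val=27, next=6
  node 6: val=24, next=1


Floyd's tortoise (slow, +1) and hare (fast, +2):
  init: slow=0, fast=0
  step 1: slow=1, fast=2
  step 2: slow=2, fast=4
  step 3: slow=3, fast=6
  step 4: slow=4, fast=2
  step 5: slow=5, fast=4
  step 6: slow=6, fast=6
  slow == fast at node 6: cycle detected

Cycle: yes


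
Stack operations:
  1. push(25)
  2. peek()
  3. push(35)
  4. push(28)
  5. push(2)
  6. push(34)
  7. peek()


push(25) -> [25]
peek()->25
push(35) -> [25, 35]
push(28) -> [25, 35, 28]
push(2) -> [25, 35, 28, 2]
push(34) -> [25, 35, 28, 2, 34]
peek()->34

Final stack: [25, 35, 28, 2, 34]


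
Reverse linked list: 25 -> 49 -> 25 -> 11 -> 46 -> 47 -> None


Step 1: curr=25, set curr.next=prev(None) | reversed so far: 25
Step 2: curr=49, set curr.next=prev(25) | reversed so far: 49 -> 25
Step 3: curr=25, set curr.next=prev(49) | reversed so far: 25 -> 49 -> 25
Step 4: curr=11, set curr.next=prev(25) | reversed so far: 11 -> 25 -> 49 -> 25
Step 5: curr=46, set curr.next=prev(11) | reversed so far: 46 -> 11 -> 25 -> 49 -> 25
Step 6: curr=47, set curr.next=prev(46) | reversed so far: 47 -> 46 -> 11 -> 25 -> 49 -> 25

47 -> 46 -> 11 -> 25 -> 49 -> 25 -> None


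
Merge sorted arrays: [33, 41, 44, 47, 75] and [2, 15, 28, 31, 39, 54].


Take 2 from B
Take 15 from B
Take 28 from B
Take 31 from B
Take 33 from A
Take 39 from B
Take 41 from A
Take 44 from A
Take 47 from A
Take 54 from B

Merged: [2, 15, 28, 31, 33, 39, 41, 44, 47, 54, 75]


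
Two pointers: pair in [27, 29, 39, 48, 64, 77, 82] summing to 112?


lo=0(27)+hi=6(82)=109
lo=1(29)+hi=6(82)=111
lo=2(39)+hi=6(82)=121
lo=2(39)+hi=5(77)=116
lo=2(39)+hi=4(64)=103
lo=3(48)+hi=4(64)=112

Yes: 48+64=112


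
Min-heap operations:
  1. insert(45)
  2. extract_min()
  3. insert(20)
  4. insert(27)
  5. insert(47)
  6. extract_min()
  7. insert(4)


insert(45) -> [45]
extract_min()->45, []
insert(20) -> [20]
insert(27) -> [20, 27]
insert(47) -> [20, 27, 47]
extract_min()->20, [27, 47]
insert(4) -> [4, 47, 27]

Final heap: [4, 47, 27]


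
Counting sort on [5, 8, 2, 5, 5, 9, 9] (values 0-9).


Input: [5, 8, 2, 5, 5, 9, 9]
Counts: [0, 0, 1, 0, 0, 3, 0, 0, 1, 2]

Sorted: [2, 5, 5, 5, 8, 9, 9]


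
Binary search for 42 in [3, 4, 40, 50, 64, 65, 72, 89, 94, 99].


Step 1: lo=0, hi=9, mid=4, val=64
Step 2: lo=0, hi=3, mid=1, val=4
Step 3: lo=2, hi=3, mid=2, val=40
Step 4: lo=3, hi=3, mid=3, val=50

Not found


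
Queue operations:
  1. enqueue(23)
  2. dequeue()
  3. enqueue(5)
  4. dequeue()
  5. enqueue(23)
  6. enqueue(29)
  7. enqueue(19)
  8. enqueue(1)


enqueue(23) -> [23]
dequeue()->23, []
enqueue(5) -> [5]
dequeue()->5, []
enqueue(23) -> [23]
enqueue(29) -> [23, 29]
enqueue(19) -> [23, 29, 19]
enqueue(1) -> [23, 29, 19, 1]

Final queue: [23, 29, 19, 1]


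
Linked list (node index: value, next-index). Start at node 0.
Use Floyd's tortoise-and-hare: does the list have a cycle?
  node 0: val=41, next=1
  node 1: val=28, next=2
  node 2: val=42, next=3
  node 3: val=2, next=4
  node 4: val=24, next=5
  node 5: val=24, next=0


Floyd's tortoise (slow, +1) and hare (fast, +2):
  init: slow=0, fast=0
  step 1: slow=1, fast=2
  step 2: slow=2, fast=4
  step 3: slow=3, fast=0
  step 4: slow=4, fast=2
  step 5: slow=5, fast=4
  step 6: slow=0, fast=0
  slow == fast at node 0: cycle detected

Cycle: yes


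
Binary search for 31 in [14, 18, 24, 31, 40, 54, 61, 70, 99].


Step 1: lo=0, hi=8, mid=4, val=40
Step 2: lo=0, hi=3, mid=1, val=18
Step 3: lo=2, hi=3, mid=2, val=24
Step 4: lo=3, hi=3, mid=3, val=31

Found at index 3


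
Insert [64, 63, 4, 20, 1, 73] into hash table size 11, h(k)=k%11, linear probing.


Insert 64: h=9 -> slot 9
Insert 63: h=8 -> slot 8
Insert 4: h=4 -> slot 4
Insert 20: h=9, 1 probes -> slot 10
Insert 1: h=1 -> slot 1
Insert 73: h=7 -> slot 7

Table: [None, 1, None, None, 4, None, None, 73, 63, 64, 20]


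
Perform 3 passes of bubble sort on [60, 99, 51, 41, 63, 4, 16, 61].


Initial: [60, 99, 51, 41, 63, 4, 16, 61]
Pass 1: [60, 51, 41, 63, 4, 16, 61, 99] (6 swaps)
Pass 2: [51, 41, 60, 4, 16, 61, 63, 99] (5 swaps)
Pass 3: [41, 51, 4, 16, 60, 61, 63, 99] (3 swaps)

After 3 passes: [41, 51, 4, 16, 60, 61, 63, 99]


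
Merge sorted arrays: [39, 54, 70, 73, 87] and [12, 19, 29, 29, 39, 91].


Take 12 from B
Take 19 from B
Take 29 from B
Take 29 from B
Take 39 from A
Take 39 from B
Take 54 from A
Take 70 from A
Take 73 from A
Take 87 from A

Merged: [12, 19, 29, 29, 39, 39, 54, 70, 73, 87, 91]


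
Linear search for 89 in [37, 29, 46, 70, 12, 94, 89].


i=0: 37!=89
i=1: 29!=89
i=2: 46!=89
i=3: 70!=89
i=4: 12!=89
i=5: 94!=89
i=6: 89==89 found!

Found at 6, 7 comps


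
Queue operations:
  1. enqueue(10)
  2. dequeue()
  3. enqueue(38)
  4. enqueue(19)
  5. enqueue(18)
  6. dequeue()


enqueue(10) -> [10]
dequeue()->10, []
enqueue(38) -> [38]
enqueue(19) -> [38, 19]
enqueue(18) -> [38, 19, 18]
dequeue()->38, [19, 18]

Final queue: [19, 18]


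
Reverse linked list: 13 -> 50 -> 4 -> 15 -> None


Step 1: curr=13, set curr.next=prev(None) | reversed so far: 13
Step 2: curr=50, set curr.next=prev(13) | reversed so far: 50 -> 13
Step 3: curr=4, set curr.next=prev(50) | reversed so far: 4 -> 50 -> 13
Step 4: curr=15, set curr.next=prev(4) | reversed so far: 15 -> 4 -> 50 -> 13

15 -> 4 -> 50 -> 13 -> None


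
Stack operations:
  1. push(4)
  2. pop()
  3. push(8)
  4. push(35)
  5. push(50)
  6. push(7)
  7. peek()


push(4) -> [4]
pop()->4, []
push(8) -> [8]
push(35) -> [8, 35]
push(50) -> [8, 35, 50]
push(7) -> [8, 35, 50, 7]
peek()->7

Final stack: [8, 35, 50, 7]


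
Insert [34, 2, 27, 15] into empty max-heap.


Insert 34: [34]
Insert 2: [34, 2]
Insert 27: [34, 2, 27]
Insert 15: [34, 15, 27, 2]

Final heap: [34, 15, 27, 2]


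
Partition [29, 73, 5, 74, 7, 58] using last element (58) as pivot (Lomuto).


Pivot: 58
  29 <= 58: advance i (no swap)
  5 <= 58: swap -> [29, 5, 73, 74, 7, 58]
  7 <= 58: swap -> [29, 5, 7, 74, 73, 58]
Place pivot at 3: [29, 5, 7, 58, 73, 74]

Partitioned: [29, 5, 7, 58, 73, 74]


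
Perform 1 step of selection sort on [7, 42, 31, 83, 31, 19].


Initial: [7, 42, 31, 83, 31, 19]
Step 1: min=7 at 0
  Swap: [7, 42, 31, 83, 31, 19]

After 1 step: [7, 42, 31, 83, 31, 19]


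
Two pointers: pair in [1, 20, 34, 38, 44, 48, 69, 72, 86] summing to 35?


lo=0(1)+hi=8(86)=87
lo=0(1)+hi=7(72)=73
lo=0(1)+hi=6(69)=70
lo=0(1)+hi=5(48)=49
lo=0(1)+hi=4(44)=45
lo=0(1)+hi=3(38)=39
lo=0(1)+hi=2(34)=35

Yes: 1+34=35


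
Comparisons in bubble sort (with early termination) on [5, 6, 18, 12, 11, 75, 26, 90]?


Algorithm: bubble sort (with early termination)
Input: [5, 6, 18, 12, 11, 75, 26, 90]
Sorted: [5, 6, 11, 12, 18, 26, 75, 90]

18


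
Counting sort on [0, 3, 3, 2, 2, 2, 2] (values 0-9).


Input: [0, 3, 3, 2, 2, 2, 2]
Counts: [1, 0, 4, 2, 0, 0, 0, 0, 0, 0]

Sorted: [0, 2, 2, 2, 2, 3, 3]


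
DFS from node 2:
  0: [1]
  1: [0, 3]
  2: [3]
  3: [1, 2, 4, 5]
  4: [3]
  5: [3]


Visit 2, push [3]
Visit 3, push [5, 4, 1]
Visit 1, push [0]
Visit 0, push []
Visit 4, push []
Visit 5, push []

DFS order: [2, 3, 1, 0, 4, 5]


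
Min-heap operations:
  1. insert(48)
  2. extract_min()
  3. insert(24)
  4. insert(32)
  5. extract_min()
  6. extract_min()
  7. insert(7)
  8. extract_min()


insert(48) -> [48]
extract_min()->48, []
insert(24) -> [24]
insert(32) -> [24, 32]
extract_min()->24, [32]
extract_min()->32, []
insert(7) -> [7]
extract_min()->7, []

Final heap: []


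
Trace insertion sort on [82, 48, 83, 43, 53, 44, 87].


Initial: [82, 48, 83, 43, 53, 44, 87]
Insert 48: [48, 82, 83, 43, 53, 44, 87]
Insert 83: [48, 82, 83, 43, 53, 44, 87]
Insert 43: [43, 48, 82, 83, 53, 44, 87]
Insert 53: [43, 48, 53, 82, 83, 44, 87]
Insert 44: [43, 44, 48, 53, 82, 83, 87]
Insert 87: [43, 44, 48, 53, 82, 83, 87]

Sorted: [43, 44, 48, 53, 82, 83, 87]


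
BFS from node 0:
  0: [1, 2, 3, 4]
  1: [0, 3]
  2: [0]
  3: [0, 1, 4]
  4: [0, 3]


Visit 0, enqueue [1, 2, 3, 4]
Visit 1, enqueue []
Visit 2, enqueue []
Visit 3, enqueue []
Visit 4, enqueue []

BFS order: [0, 1, 2, 3, 4]


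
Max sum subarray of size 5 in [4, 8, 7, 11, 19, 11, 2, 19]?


[0:5]: 49
[1:6]: 56
[2:7]: 50
[3:8]: 62

Max: 62 at [3:8]


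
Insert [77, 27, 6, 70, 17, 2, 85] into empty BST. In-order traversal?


Insert 77: root
Insert 27: L from 77
Insert 6: L from 77 -> L from 27
Insert 70: L from 77 -> R from 27
Insert 17: L from 77 -> L from 27 -> R from 6
Insert 2: L from 77 -> L from 27 -> L from 6
Insert 85: R from 77

In-order: [2, 6, 17, 27, 70, 77, 85]


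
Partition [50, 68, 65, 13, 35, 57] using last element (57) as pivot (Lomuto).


Pivot: 57
  50 <= 57: advance i (no swap)
  13 <= 57: swap -> [50, 13, 65, 68, 35, 57]
  35 <= 57: swap -> [50, 13, 35, 68, 65, 57]
Place pivot at 3: [50, 13, 35, 57, 65, 68]

Partitioned: [50, 13, 35, 57, 65, 68]


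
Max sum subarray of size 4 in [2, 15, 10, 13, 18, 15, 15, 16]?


[0:4]: 40
[1:5]: 56
[2:6]: 56
[3:7]: 61
[4:8]: 64

Max: 64 at [4:8]


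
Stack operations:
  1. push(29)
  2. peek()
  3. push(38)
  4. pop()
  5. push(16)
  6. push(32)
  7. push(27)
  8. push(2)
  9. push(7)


push(29) -> [29]
peek()->29
push(38) -> [29, 38]
pop()->38, [29]
push(16) -> [29, 16]
push(32) -> [29, 16, 32]
push(27) -> [29, 16, 32, 27]
push(2) -> [29, 16, 32, 27, 2]
push(7) -> [29, 16, 32, 27, 2, 7]

Final stack: [29, 16, 32, 27, 2, 7]


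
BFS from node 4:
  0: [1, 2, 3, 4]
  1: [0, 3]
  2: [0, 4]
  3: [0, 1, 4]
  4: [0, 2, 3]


Visit 4, enqueue [0, 2, 3]
Visit 0, enqueue [1]
Visit 2, enqueue []
Visit 3, enqueue []
Visit 1, enqueue []

BFS order: [4, 0, 2, 3, 1]


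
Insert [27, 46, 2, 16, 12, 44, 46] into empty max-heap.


Insert 27: [27]
Insert 46: [46, 27]
Insert 2: [46, 27, 2]
Insert 16: [46, 27, 2, 16]
Insert 12: [46, 27, 2, 16, 12]
Insert 44: [46, 27, 44, 16, 12, 2]
Insert 46: [46, 27, 46, 16, 12, 2, 44]

Final heap: [46, 27, 46, 16, 12, 2, 44]


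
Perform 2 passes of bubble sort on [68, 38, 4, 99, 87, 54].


Initial: [68, 38, 4, 99, 87, 54]
Pass 1: [38, 4, 68, 87, 54, 99] (4 swaps)
Pass 2: [4, 38, 68, 54, 87, 99] (2 swaps)

After 2 passes: [4, 38, 68, 54, 87, 99]


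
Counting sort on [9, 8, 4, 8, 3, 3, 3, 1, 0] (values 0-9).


Input: [9, 8, 4, 8, 3, 3, 3, 1, 0]
Counts: [1, 1, 0, 3, 1, 0, 0, 0, 2, 1]

Sorted: [0, 1, 3, 3, 3, 4, 8, 8, 9]


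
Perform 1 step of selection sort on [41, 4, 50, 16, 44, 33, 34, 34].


Initial: [41, 4, 50, 16, 44, 33, 34, 34]
Step 1: min=4 at 1
  Swap: [4, 41, 50, 16, 44, 33, 34, 34]

After 1 step: [4, 41, 50, 16, 44, 33, 34, 34]


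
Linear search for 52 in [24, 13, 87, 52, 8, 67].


i=0: 24!=52
i=1: 13!=52
i=2: 87!=52
i=3: 52==52 found!

Found at 3, 4 comps


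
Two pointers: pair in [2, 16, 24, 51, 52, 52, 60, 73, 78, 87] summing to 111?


lo=0(2)+hi=9(87)=89
lo=1(16)+hi=9(87)=103
lo=2(24)+hi=9(87)=111

Yes: 24+87=111


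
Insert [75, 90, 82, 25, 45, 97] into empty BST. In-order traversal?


Insert 75: root
Insert 90: R from 75
Insert 82: R from 75 -> L from 90
Insert 25: L from 75
Insert 45: L from 75 -> R from 25
Insert 97: R from 75 -> R from 90

In-order: [25, 45, 75, 82, 90, 97]


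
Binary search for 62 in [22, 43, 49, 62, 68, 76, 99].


Step 1: lo=0, hi=6, mid=3, val=62

Found at index 3


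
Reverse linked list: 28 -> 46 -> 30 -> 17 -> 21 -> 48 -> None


Step 1: curr=28, set curr.next=prev(None) | reversed so far: 28
Step 2: curr=46, set curr.next=prev(28) | reversed so far: 46 -> 28
Step 3: curr=30, set curr.next=prev(46) | reversed so far: 30 -> 46 -> 28
Step 4: curr=17, set curr.next=prev(30) | reversed so far: 17 -> 30 -> 46 -> 28
Step 5: curr=21, set curr.next=prev(17) | reversed so far: 21 -> 17 -> 30 -> 46 -> 28
Step 6: curr=48, set curr.next=prev(21) | reversed so far: 48 -> 21 -> 17 -> 30 -> 46 -> 28

48 -> 21 -> 17 -> 30 -> 46 -> 28 -> None


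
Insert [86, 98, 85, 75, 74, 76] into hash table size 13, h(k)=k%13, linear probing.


Insert 86: h=8 -> slot 8
Insert 98: h=7 -> slot 7
Insert 85: h=7, 2 probes -> slot 9
Insert 75: h=10 -> slot 10
Insert 74: h=9, 2 probes -> slot 11
Insert 76: h=11, 1 probes -> slot 12

Table: [None, None, None, None, None, None, None, 98, 86, 85, 75, 74, 76]


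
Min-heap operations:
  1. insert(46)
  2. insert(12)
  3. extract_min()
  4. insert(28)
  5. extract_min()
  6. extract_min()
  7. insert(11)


insert(46) -> [46]
insert(12) -> [12, 46]
extract_min()->12, [46]
insert(28) -> [28, 46]
extract_min()->28, [46]
extract_min()->46, []
insert(11) -> [11]

Final heap: [11]


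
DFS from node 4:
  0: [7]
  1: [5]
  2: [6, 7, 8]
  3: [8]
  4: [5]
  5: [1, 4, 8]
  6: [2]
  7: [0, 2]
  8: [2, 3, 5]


Visit 4, push [5]
Visit 5, push [8, 1]
Visit 1, push []
Visit 8, push [3, 2]
Visit 2, push [7, 6]
Visit 6, push []
Visit 7, push [0]
Visit 0, push []
Visit 3, push []

DFS order: [4, 5, 1, 8, 2, 6, 7, 0, 3]


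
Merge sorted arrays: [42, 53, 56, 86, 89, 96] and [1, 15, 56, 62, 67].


Take 1 from B
Take 15 from B
Take 42 from A
Take 53 from A
Take 56 from A
Take 56 from B
Take 62 from B
Take 67 from B

Merged: [1, 15, 42, 53, 56, 56, 62, 67, 86, 89, 96]


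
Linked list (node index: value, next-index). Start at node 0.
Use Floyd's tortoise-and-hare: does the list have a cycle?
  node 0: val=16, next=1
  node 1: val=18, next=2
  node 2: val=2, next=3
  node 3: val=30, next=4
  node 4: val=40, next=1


Floyd's tortoise (slow, +1) and hare (fast, +2):
  init: slow=0, fast=0
  step 1: slow=1, fast=2
  step 2: slow=2, fast=4
  step 3: slow=3, fast=2
  step 4: slow=4, fast=4
  slow == fast at node 4: cycle detected

Cycle: yes


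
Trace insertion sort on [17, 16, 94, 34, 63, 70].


Initial: [17, 16, 94, 34, 63, 70]
Insert 16: [16, 17, 94, 34, 63, 70]
Insert 94: [16, 17, 94, 34, 63, 70]
Insert 34: [16, 17, 34, 94, 63, 70]
Insert 63: [16, 17, 34, 63, 94, 70]
Insert 70: [16, 17, 34, 63, 70, 94]

Sorted: [16, 17, 34, 63, 70, 94]


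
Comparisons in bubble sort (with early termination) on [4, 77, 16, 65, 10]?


Algorithm: bubble sort (with early termination)
Input: [4, 77, 16, 65, 10]
Sorted: [4, 10, 16, 65, 77]

10


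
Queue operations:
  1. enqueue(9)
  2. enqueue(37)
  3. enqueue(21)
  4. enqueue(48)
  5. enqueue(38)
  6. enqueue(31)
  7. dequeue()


enqueue(9) -> [9]
enqueue(37) -> [9, 37]
enqueue(21) -> [9, 37, 21]
enqueue(48) -> [9, 37, 21, 48]
enqueue(38) -> [9, 37, 21, 48, 38]
enqueue(31) -> [9, 37, 21, 48, 38, 31]
dequeue()->9, [37, 21, 48, 38, 31]

Final queue: [37, 21, 48, 38, 31]


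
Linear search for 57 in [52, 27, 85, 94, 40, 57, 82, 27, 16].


i=0: 52!=57
i=1: 27!=57
i=2: 85!=57
i=3: 94!=57
i=4: 40!=57
i=5: 57==57 found!

Found at 5, 6 comps


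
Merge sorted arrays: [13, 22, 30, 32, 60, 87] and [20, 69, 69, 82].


Take 13 from A
Take 20 from B
Take 22 from A
Take 30 from A
Take 32 from A
Take 60 from A
Take 69 from B
Take 69 from B
Take 82 from B

Merged: [13, 20, 22, 30, 32, 60, 69, 69, 82, 87]


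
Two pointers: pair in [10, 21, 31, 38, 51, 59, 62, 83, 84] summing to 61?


lo=0(10)+hi=8(84)=94
lo=0(10)+hi=7(83)=93
lo=0(10)+hi=6(62)=72
lo=0(10)+hi=5(59)=69
lo=0(10)+hi=4(51)=61

Yes: 10+51=61


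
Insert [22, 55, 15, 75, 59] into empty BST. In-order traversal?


Insert 22: root
Insert 55: R from 22
Insert 15: L from 22
Insert 75: R from 22 -> R from 55
Insert 59: R from 22 -> R from 55 -> L from 75

In-order: [15, 22, 55, 59, 75]


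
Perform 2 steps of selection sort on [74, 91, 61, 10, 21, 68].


Initial: [74, 91, 61, 10, 21, 68]
Step 1: min=10 at 3
  Swap: [10, 91, 61, 74, 21, 68]
Step 2: min=21 at 4
  Swap: [10, 21, 61, 74, 91, 68]

After 2 steps: [10, 21, 61, 74, 91, 68]


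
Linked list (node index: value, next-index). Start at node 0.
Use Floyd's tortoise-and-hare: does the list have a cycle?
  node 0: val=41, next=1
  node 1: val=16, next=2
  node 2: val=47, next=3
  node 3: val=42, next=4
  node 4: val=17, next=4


Floyd's tortoise (slow, +1) and hare (fast, +2):
  init: slow=0, fast=0
  step 1: slow=1, fast=2
  step 2: slow=2, fast=4
  step 3: slow=3, fast=4
  step 4: slow=4, fast=4
  slow == fast at node 4: cycle detected

Cycle: yes


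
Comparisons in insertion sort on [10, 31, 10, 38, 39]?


Algorithm: insertion sort
Input: [10, 31, 10, 38, 39]
Sorted: [10, 10, 31, 38, 39]

5


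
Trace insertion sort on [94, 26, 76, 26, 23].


Initial: [94, 26, 76, 26, 23]
Insert 26: [26, 94, 76, 26, 23]
Insert 76: [26, 76, 94, 26, 23]
Insert 26: [26, 26, 76, 94, 23]
Insert 23: [23, 26, 26, 76, 94]

Sorted: [23, 26, 26, 76, 94]


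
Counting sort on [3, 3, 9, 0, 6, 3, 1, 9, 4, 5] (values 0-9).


Input: [3, 3, 9, 0, 6, 3, 1, 9, 4, 5]
Counts: [1, 1, 0, 3, 1, 1, 1, 0, 0, 2]

Sorted: [0, 1, 3, 3, 3, 4, 5, 6, 9, 9]


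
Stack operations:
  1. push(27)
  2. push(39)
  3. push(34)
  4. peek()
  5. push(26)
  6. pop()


push(27) -> [27]
push(39) -> [27, 39]
push(34) -> [27, 39, 34]
peek()->34
push(26) -> [27, 39, 34, 26]
pop()->26, [27, 39, 34]

Final stack: [27, 39, 34]


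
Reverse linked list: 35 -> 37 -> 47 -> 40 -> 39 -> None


Step 1: curr=35, set curr.next=prev(None) | reversed so far: 35
Step 2: curr=37, set curr.next=prev(35) | reversed so far: 37 -> 35
Step 3: curr=47, set curr.next=prev(37) | reversed so far: 47 -> 37 -> 35
Step 4: curr=40, set curr.next=prev(47) | reversed so far: 40 -> 47 -> 37 -> 35
Step 5: curr=39, set curr.next=prev(40) | reversed so far: 39 -> 40 -> 47 -> 37 -> 35

39 -> 40 -> 47 -> 37 -> 35 -> None


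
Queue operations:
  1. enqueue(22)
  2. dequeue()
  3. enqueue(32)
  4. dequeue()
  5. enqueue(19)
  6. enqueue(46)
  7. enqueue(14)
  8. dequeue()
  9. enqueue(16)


enqueue(22) -> [22]
dequeue()->22, []
enqueue(32) -> [32]
dequeue()->32, []
enqueue(19) -> [19]
enqueue(46) -> [19, 46]
enqueue(14) -> [19, 46, 14]
dequeue()->19, [46, 14]
enqueue(16) -> [46, 14, 16]

Final queue: [46, 14, 16]


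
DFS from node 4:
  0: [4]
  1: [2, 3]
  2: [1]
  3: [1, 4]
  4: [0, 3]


Visit 4, push [3, 0]
Visit 0, push []
Visit 3, push [1]
Visit 1, push [2]
Visit 2, push []

DFS order: [4, 0, 3, 1, 2]


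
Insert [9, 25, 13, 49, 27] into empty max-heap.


Insert 9: [9]
Insert 25: [25, 9]
Insert 13: [25, 9, 13]
Insert 49: [49, 25, 13, 9]
Insert 27: [49, 27, 13, 9, 25]

Final heap: [49, 27, 13, 9, 25]
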